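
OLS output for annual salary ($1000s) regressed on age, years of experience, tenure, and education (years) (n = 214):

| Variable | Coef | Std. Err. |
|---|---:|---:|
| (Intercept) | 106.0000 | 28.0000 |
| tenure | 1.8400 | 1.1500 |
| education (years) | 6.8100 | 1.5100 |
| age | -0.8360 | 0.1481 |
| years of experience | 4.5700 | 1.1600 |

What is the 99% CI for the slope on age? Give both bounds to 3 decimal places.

Read off: b = -0.8360, SE = 0.1481 for age.
df = n − k − 1 = 214 − 4 − 1 = 209.
t* = t_{0.005, 209} = 2.599557.
Margin = t* × SE = 2.599557 × 0.1481 = 0.38499.
CI: -0.8360 ± 0.38499 → (-1.221, -0.451).

(-1.221, -0.451)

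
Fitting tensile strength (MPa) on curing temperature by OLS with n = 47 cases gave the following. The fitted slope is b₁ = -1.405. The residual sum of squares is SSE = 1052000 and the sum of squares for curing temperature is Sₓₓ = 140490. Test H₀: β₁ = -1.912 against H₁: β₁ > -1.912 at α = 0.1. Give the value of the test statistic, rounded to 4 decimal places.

MSE = SSE/(n − 2) = 1052000/45 = 23377.8.
SE(b₁) = √(MSE/Sₓₓ) = √(23377.8/140490) = 0.407924.
t = (-1.405 − (-1.912)) / 0.407924 = 1.2429.
df = n − 2 = 45.
One-sided p ≈ 0.1102, which is ≥ 0.1, so fail to reject H₀.
The data do not give significant evidence that the true slope on curing temperature exceeds -1.912 MPa per unit.

t = 1.2429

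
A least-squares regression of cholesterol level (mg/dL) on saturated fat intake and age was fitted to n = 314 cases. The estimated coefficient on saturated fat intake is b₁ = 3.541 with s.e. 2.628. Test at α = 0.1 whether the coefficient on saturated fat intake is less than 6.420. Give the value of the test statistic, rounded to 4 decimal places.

H₀: β₁ = 6.420 vs H₁: β₁ < 6.420.
t = (b₁ − β₁⁰)/SE = (3.541 − 6.420) / 2.628 = -1.0955.
df = n − k − 1 = 314 − 2 − 1 = 311.
One-sided p ≈ 0.1371, which is ≥ 0.1, so fail to reject H₀.
The data do not give significant evidence that the true slope on saturated fat intake is below 6.420 mg/dL per unit, holding the other predictors fixed.

t = -1.0955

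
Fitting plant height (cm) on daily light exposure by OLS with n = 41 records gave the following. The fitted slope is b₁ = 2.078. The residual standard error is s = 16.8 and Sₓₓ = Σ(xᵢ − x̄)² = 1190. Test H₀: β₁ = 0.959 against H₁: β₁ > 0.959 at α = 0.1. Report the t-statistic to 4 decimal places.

SE(b₁) = s/√Sₓₓ = 16.8/√1190 = 0.487008.
t = (2.078 − 0.959) / 0.487008 = 2.2977.
df = n − 2 = 39.
One-sided p ≈ 0.0135, which is < 0.1, so reject H₀.
There is evidence that the true slope on daily light exposure exceeds 0.959 cm per unit.

t = 2.2977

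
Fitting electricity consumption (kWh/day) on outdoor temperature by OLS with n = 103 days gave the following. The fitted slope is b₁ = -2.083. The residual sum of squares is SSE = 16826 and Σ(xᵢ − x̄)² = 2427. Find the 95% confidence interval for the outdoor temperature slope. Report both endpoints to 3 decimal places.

MSE = SSE/(n − 2) = 16826/101 = 166.594.
SE(b₁) = √(MSE/Sₓₓ) = √(166.594/2427) = 0.261996.
df = n − 2 = 101.
t* = t_{0.025, 101} = 1.983731.
Margin = t* × SE = 1.983731 × 0.261996 = 0.51973.
CI: -2.083 ± 0.51973 → (-2.603, -1.563).
With 95% confidence, each one-unit increase in outdoor temperature is associated with a change of between -2.603 and -1.563 kWh/day in electricity consumption.

(-2.603, -1.563)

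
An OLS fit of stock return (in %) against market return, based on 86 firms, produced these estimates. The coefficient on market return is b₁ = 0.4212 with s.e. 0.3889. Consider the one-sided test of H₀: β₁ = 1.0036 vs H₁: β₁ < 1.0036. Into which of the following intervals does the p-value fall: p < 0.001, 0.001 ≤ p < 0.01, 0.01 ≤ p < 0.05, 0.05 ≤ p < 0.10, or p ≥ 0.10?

0.05 ≤ p < 0.10

t = (0.4212 − 1.0036) / 0.3889 = -1.498.
df = n − 2 = 86 − 2 = 84.
One-sided p = P(T_{84} < t) ≈ 0.0690.
So 0.05 ≤ p < 0.10.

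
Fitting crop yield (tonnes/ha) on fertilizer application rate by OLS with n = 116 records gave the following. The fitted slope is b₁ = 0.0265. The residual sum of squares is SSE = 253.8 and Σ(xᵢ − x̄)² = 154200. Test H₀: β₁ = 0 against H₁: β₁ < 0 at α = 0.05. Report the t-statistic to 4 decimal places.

t = 6.9742

MSE = SSE/(n − 2) = 253.8/114 = 2.22632.
SE(b₁) = √(MSE/Sₓₓ) = √(2.22632/154200) = 0.00379972.
t = 0.0265 / 0.00379972 = 6.9742.
df = n − 2 = 114.
One-sided p ≈ 1.0000, which is ≥ 0.05, so fail to reject H₀.
The data do not give significant evidence that the true slope on fertilizer application rate is negative.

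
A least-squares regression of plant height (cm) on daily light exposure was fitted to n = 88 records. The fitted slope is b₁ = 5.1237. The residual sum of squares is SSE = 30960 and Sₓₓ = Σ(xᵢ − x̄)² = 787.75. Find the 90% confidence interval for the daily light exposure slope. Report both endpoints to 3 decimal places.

(4.000, 6.248)

MSE = SSE/(n − 2) = 30960/86 = 360.
SE(b₁) = √(MSE/Sₓₓ) = √(360/787.75) = 0.676016.
df = n − 2 = 86.
t* = t_{0.05, 86} = 1.662765.
Margin = t* × SE = 1.662765 × 0.676016 = 1.12406.
CI: 5.1237 ± 1.12406 → (4.000, 6.248).
With 90% confidence, each one-unit increase in daily light exposure is associated with a change of between 4.000 and 6.248 cm in plant height.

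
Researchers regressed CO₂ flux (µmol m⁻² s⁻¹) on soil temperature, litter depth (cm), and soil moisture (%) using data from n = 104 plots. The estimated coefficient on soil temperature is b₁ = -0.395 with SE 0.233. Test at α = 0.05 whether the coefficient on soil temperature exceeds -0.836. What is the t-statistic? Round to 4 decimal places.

t = 1.8927

H₀: β₁ = -0.836 vs H₁: β₁ > -0.836.
t = (b₁ − β₁⁰)/SE = (-0.395 − (-0.836)) / 0.233 = 1.8927.
df = n − k − 1 = 104 − 3 − 1 = 100.
One-sided p ≈ 0.0306, which is < 0.05, so reject H₀.
There is evidence that the true slope on soil temperature exceeds -0.836 µmol m⁻² s⁻¹ per unit, holding the other predictors fixed.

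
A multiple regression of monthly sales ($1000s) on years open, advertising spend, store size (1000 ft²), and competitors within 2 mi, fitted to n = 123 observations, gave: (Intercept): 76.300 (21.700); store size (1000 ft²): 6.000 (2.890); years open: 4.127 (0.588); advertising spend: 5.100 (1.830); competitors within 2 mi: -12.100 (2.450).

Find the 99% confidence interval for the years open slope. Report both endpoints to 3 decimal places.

Read off: b = 4.127, SE = 0.588 for years open.
df = n − k − 1 = 123 − 4 − 1 = 118.
t* = t_{0.005, 118} = 2.618137.
Margin = t* × SE = 2.618137 × 0.588 = 1.53946.
CI: 4.127 ± 1.53946 → (2.588, 5.666).

(2.588, 5.666)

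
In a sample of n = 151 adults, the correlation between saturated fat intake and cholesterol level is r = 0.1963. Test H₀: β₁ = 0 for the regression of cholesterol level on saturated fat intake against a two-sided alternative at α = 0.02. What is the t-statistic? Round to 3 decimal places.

t = 2.444

t = r·√(n − 2)/√(1 − r²) = 0.1963·√149/√0.961466 = 2.444.
df = n − 2 = 149.
Two-sided p ≈ 0.0157, which is < 0.02, so reject H₀.
There is evidence of a linear association between saturated fat intake and cholesterol level.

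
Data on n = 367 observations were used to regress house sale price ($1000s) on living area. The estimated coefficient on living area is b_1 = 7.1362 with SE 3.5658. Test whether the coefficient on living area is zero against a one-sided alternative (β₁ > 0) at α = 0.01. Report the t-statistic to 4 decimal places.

t = 2.0013

H₀: β₁ = 0 vs H₁: β₁ > 0.
t = (b_1 − β₁⁰)/SE = 7.1362 / 3.5658 = 2.0013.
df = n − 2 = 367 − 2 = 365.
One-sided p ≈ 0.0231, which is ≥ 0.01, so fail to reject H₀.
The data do not give significant evidence that the true slope on living area is positive.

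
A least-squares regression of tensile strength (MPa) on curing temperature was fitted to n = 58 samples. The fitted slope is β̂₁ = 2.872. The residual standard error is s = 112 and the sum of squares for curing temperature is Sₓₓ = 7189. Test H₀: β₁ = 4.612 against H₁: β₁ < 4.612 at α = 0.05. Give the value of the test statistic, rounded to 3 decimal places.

SE(β̂₁) = s/√Sₓₓ = 112/√7189 = 1.32094.
t = (2.872 − 4.612) / 1.32094 = -1.317.
df = n − 2 = 56.
One-sided p ≈ 0.0966, which is ≥ 0.05, so fail to reject H₀.
The data do not give significant evidence that the true slope on curing temperature is below 4.612 MPa per unit.

t = -1.317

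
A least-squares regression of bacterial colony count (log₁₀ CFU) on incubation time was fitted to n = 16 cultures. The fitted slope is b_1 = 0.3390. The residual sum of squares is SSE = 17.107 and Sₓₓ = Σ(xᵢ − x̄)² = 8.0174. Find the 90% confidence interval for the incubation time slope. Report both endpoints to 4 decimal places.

(-0.3486, 1.0266)

MSE = SSE/(n − 2) = 17.107/14 = 1.22193.
SE(b_1) = √(MSE/Sₓₓ) = √(1.22193/8.0174) = 0.390397.
df = n − 2 = 14.
t* = t_{0.05, 14} = 1.76131.
Margin = t* × SE = 1.76131 × 0.390397 = 0.687610.
CI: 0.3390 ± 0.687610 → (-0.3486, 1.0266).
With 90% confidence, each one-unit increase in incubation time is associated with a change of between -0.3486 and 1.0266 log₁₀ CFU in bacterial colony count.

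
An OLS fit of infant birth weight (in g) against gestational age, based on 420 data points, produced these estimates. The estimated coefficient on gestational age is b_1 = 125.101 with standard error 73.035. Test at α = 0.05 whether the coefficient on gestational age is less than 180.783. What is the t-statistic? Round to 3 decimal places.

t = -0.762

H₀: β₁ = 180.783 vs H₁: β₁ < 180.783.
t = (b_1 − β₁⁰)/SE = (125.101 − 180.783) / 73.035 = -0.762.
df = n − 2 = 420 − 2 = 418.
One-sided p ≈ 0.2231, which is ≥ 0.05, so fail to reject H₀.
The data do not give significant evidence that the true slope on gestational age is below 180.783 g per unit.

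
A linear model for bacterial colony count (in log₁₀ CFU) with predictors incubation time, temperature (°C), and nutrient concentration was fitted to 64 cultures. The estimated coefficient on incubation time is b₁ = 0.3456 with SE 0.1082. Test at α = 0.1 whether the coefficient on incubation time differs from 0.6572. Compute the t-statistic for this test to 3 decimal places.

H₀: β₁ = 0.6572 vs H₁: β₁ ≠ 0.6572.
t = (b₁ − β₁⁰)/SE = (0.3456 − 0.6572) / 0.1082 = -2.880.
df = n − k − 1 = 64 − 3 − 1 = 60.
Two-sided p ≈ 0.0055, which is < 0.1, so reject H₀.
There is evidence that the true slope on incubation time differs from 0.6572 log₁₀ CFU per unit, holding the other predictors fixed.

t = -2.880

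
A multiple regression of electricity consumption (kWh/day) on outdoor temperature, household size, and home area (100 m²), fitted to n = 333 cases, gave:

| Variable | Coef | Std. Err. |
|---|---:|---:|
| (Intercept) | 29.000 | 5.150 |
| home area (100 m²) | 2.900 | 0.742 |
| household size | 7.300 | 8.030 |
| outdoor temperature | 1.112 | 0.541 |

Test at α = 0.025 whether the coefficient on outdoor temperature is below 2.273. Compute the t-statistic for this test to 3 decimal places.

Read off: b = 1.112, SE = 0.541 for outdoor temperature.
H₀: β₁ = 2.273 vs H₁: β₁ < 2.273.
t = (1.112 − 2.273) / 0.541 = -2.146.
df = n − k − 1 = 333 − 3 − 1 = 329.
One-sided p ≈ 0.0163, which is < 0.025, so reject H₀.
There is evidence that the true slope on outdoor temperature is below 2.273 kWh/day per unit, holding the other predictors fixed.

t = -2.146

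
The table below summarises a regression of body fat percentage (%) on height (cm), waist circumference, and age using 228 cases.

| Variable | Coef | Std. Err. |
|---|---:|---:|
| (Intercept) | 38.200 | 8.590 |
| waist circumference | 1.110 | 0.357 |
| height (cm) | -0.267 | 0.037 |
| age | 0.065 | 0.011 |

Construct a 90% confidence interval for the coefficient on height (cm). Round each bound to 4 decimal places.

Read off: b = -0.267, SE = 0.037 for height (cm).
df = n − k − 1 = 228 − 3 − 1 = 224.
t* = t_{0.05, 224} = 1.651685.
Margin = t* × SE = 1.651685 × 0.037 = 0.061112.
CI: -0.267 ± 0.061112 → (-0.3281, -0.2059).

(-0.3281, -0.2059)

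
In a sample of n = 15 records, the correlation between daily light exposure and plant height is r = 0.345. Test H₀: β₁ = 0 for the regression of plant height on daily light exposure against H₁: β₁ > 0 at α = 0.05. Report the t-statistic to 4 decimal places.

t = r·√(n − 2)/√(1 − r²) = 0.345·√13/√0.880975 = 1.3253.
df = n − 2 = 13.
One-sided p ≈ 0.1039, which is ≥ 0.05, so fail to reject H₀.
The data do not give significant evidence of a linear association between daily light exposure and plant height.

t = 1.3253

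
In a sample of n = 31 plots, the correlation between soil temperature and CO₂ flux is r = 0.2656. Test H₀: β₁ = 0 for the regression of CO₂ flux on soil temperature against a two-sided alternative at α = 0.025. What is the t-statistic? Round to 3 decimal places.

t = r·√(n − 2)/√(1 − r²) = 0.2656·√29/√0.929457 = 1.484.
df = n − 2 = 29.
Two-sided p ≈ 0.1487, which is ≥ 0.025, so fail to reject H₀.
The data do not give significant evidence of a linear association between soil temperature and CO₂ flux.

t = 1.484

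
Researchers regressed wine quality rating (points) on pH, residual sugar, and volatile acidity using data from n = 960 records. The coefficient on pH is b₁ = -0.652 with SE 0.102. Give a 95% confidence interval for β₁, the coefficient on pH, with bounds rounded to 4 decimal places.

(-0.8522, -0.4518)

df = n − k − 1 = 960 − 3 − 1 = 956.
t* = t_{0.025, 956} = 1.962449.
Margin = t* × SE = 1.962449 × 0.102 = 0.200170.
CI: -0.652 ± 0.200170 → (-0.8522, -0.4518).
With 95% confidence, each one-unit increase in pH is associated with a change of between -0.8522 and -0.4518 points in wine quality rating, holding the other predictors fixed.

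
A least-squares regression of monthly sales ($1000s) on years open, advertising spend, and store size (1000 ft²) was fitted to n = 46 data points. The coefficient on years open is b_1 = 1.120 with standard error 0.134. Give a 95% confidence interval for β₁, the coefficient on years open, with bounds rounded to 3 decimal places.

(0.850, 1.390)

df = n − k − 1 = 46 − 3 − 1 = 42.
t* = t_{0.025, 42} = 2.018082.
Margin = t* × SE = 2.018082 × 0.134 = 0.27042.
CI: 1.120 ± 0.27042 → (0.850, 1.390).
With 95% confidence, each one-unit increase in years open is associated with a change of between 0.850 and 1.390 $1000s in monthly sales, holding the other predictors fixed.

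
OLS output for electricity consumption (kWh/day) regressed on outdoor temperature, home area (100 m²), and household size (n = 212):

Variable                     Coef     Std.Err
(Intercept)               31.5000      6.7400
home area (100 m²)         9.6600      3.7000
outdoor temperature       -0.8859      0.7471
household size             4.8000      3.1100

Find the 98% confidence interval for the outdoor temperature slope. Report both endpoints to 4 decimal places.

Read off: b = -0.8859, SE = 0.7471 for outdoor temperature.
df = n − k − 1 = 212 − 3 − 1 = 208.
t* = t_{0.01, 208} = 2.344409.
Margin = t* × SE = 2.344409 × 0.7471 = 1.751508.
CI: -0.8859 ± 1.751508 → (-2.6374, 0.8656).

(-2.6374, 0.8656)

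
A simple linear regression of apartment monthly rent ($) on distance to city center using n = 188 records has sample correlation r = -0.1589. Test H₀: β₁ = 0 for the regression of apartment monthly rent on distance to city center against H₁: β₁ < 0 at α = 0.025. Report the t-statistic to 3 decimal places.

t = -2.195

t = r·√(n − 2)/√(1 − r²) = -0.1589·√186/√0.974751 = -2.195.
df = n − 2 = 186.
One-sided p ≈ 0.0147, which is < 0.025, so reject H₀.
There is evidence of a linear association between distance to city center and apartment monthly rent.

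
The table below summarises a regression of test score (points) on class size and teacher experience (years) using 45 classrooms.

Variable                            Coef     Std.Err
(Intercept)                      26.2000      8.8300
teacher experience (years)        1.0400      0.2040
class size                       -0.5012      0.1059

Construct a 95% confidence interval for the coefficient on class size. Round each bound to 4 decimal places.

(-0.7149, -0.2875)

Read off: b = -0.5012, SE = 0.1059 for class size.
df = n − k − 1 = 45 − 2 − 1 = 42.
t* = t_{0.025, 42} = 2.018082.
Margin = t* × SE = 2.018082 × 0.1059 = 0.213715.
CI: -0.5012 ± 0.213715 → (-0.7149, -0.2875).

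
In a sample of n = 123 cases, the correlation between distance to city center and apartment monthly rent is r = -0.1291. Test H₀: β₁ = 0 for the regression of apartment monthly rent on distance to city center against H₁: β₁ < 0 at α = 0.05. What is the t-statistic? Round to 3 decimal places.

t = -1.432

t = r·√(n − 2)/√(1 − r²) = -0.1291·√121/√0.983333 = -1.432.
df = n − 2 = 121.
One-sided p ≈ 0.0773, which is ≥ 0.05, so fail to reject H₀.
The data do not give significant evidence of a linear association between distance to city center and apartment monthly rent.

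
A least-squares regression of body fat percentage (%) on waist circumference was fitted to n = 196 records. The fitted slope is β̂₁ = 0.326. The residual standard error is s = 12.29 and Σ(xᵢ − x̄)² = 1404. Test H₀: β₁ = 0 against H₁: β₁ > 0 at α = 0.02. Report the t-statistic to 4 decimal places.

SE(β̂₁) = s/√Sₓₓ = 12.29/√1404 = 0.327996.
t = 0.326 / 0.327996 = 0.9939.
df = n − 2 = 194.
One-sided p ≈ 0.1608, which is ≥ 0.02, so fail to reject H₀.
The data do not give significant evidence that the true slope on waist circumference is positive.

t = 0.9939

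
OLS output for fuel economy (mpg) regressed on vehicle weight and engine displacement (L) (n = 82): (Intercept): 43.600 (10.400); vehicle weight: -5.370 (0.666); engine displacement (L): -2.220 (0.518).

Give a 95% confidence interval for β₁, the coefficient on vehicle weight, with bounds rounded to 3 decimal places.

(-6.696, -4.044)

Read off: b = -5.370, SE = 0.666 for vehicle weight.
df = n − k − 1 = 82 − 2 − 1 = 79.
t* = t_{0.025, 79} = 1.99045.
Margin = t* × SE = 1.99045 × 0.666 = 1.32564.
CI: -5.370 ± 1.32564 → (-6.696, -4.044).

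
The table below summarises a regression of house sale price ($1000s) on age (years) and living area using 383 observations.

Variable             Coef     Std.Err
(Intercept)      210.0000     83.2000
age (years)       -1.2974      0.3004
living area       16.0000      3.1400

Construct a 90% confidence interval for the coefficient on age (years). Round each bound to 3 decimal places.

Read off: b = -1.2974, SE = 0.3004 for age (years).
df = n − k − 1 = 383 − 2 − 1 = 380.
t* = t_{0.05, 380} = 1.648873.
Margin = t* × SE = 1.648873 × 0.3004 = 0.49532.
CI: -1.2974 ± 0.49532 → (-1.793, -0.802).

(-1.793, -0.802)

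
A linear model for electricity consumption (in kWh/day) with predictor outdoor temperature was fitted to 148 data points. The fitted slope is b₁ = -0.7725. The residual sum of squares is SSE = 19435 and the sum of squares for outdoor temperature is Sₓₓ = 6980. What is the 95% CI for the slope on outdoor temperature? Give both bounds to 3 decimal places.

MSE = SSE/(n − 2) = 19435/146 = 133.116.
SE(b₁) = √(MSE/Sₓₓ) = √(133.116/6980) = 0.138098.
df = n − 2 = 146.
t* = t_{0.025, 146} = 1.976346.
Margin = t* × SE = 1.976346 × 0.138098 = 0.27293.
CI: -0.7725 ± 0.27293 → (-1.045, -0.500).
With 95% confidence, each one-unit increase in outdoor temperature is associated with a change of between -1.045 and -0.500 kWh/day in electricity consumption.

(-1.045, -0.500)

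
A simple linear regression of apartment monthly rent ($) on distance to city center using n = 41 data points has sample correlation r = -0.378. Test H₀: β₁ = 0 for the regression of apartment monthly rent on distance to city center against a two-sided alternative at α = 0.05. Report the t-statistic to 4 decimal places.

t = -2.5498

t = r·√(n − 2)/√(1 − r²) = -0.378·√39/√0.857116 = -2.5498.
df = n − 2 = 39.
Two-sided p ≈ 0.0148, which is < 0.05, so reject H₀.
There is evidence of a linear association between distance to city center and apartment monthly rent.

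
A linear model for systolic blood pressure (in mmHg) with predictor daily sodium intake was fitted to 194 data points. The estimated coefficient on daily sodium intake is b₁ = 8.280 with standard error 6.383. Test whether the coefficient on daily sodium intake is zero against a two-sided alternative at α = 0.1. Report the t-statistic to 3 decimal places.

t = 1.297

H₀: β₁ = 0 vs H₁: β₁ ≠ 0.
t = (b₁ − β₁⁰)/SE = 8.280 / 6.383 = 1.297.
df = n − 2 = 194 − 2 = 192.
Two-sided p ≈ 0.1961, which is ≥ 0.1, so fail to reject H₀.
The data do not give significant evidence of an association between daily sodium intake and systolic blood pressure.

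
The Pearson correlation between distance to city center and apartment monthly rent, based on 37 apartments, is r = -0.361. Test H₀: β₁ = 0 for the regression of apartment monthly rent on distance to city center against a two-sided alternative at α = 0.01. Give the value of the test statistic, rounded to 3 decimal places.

t = r·√(n − 2)/√(1 − r²) = -0.361·√35/√0.869679 = -2.290.
df = n − 2 = 35.
Two-sided p ≈ 0.0282, which is ≥ 0.01, so fail to reject H₀.
The data do not give significant evidence of a linear association between distance to city center and apartment monthly rent.

t = -2.290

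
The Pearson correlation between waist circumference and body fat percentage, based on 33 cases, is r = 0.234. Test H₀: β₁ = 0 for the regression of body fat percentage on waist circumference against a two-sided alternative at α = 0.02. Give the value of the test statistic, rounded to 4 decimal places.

t = 1.3401

t = r·√(n − 2)/√(1 − r²) = 0.234·√31/√0.945244 = 1.3401.
df = n − 2 = 31.
Two-sided p ≈ 0.1900, which is ≥ 0.02, so fail to reject H₀.
The data do not give significant evidence of a linear association between waist circumference and body fat percentage.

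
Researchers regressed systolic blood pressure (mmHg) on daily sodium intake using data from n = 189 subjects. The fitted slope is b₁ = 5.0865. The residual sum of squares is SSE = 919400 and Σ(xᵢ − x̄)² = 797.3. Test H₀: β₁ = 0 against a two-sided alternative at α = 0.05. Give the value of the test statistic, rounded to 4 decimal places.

t = 2.0483

MSE = SSE/(n − 2) = 919400/187 = 4916.58.
SE(b₁) = √(MSE/Sₓₓ) = √(4916.58/797.3) = 2.48325.
t = 5.0865 / 2.48325 = 2.0483.
df = n − 2 = 187.
Two-sided p ≈ 0.0419, which is < 0.05, so reject H₀.
There is evidence that daily sodium intake is associated with systolic blood pressure.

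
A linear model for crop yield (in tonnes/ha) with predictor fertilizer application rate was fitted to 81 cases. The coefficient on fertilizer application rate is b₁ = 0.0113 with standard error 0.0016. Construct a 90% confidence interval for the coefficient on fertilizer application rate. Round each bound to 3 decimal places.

df = n − 2 = 81 − 2 = 79.
t* = t_{0.05, 79} = 1.664371.
Margin = t* × SE = 1.664371 × 0.0016 = 0.00266.
CI: 0.0113 ± 0.00266 → (0.009, 0.014).
With 90% confidence, each one-unit increase in fertilizer application rate is associated with a change of between 0.009 and 0.014 tonnes/ha in crop yield.

(0.009, 0.014)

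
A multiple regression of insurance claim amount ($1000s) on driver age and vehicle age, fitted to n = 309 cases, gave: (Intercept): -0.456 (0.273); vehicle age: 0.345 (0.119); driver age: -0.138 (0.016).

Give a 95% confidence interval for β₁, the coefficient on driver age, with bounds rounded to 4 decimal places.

(-0.1695, -0.1065)

Read off: b = -0.138, SE = 0.016 for driver age.
df = n − k − 1 = 309 − 2 − 1 = 306.
t* = t_{0.025, 306} = 1.967747.
Margin = t* × SE = 1.967747 × 0.016 = 0.031484.
CI: -0.138 ± 0.031484 → (-0.1695, -0.1065).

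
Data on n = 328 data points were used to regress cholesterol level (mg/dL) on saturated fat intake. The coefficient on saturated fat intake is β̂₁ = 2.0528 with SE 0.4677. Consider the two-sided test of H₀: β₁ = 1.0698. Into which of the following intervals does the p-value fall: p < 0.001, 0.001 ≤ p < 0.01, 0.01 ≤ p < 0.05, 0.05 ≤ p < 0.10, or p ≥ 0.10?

0.01 ≤ p < 0.05

t = (2.0528 − 1.0698) / 0.4677 = 2.102.
df = n − 2 = 328 − 2 = 326.
Two-sided p = 2·P(T_{326} > |t|) ≈ 0.0363.
So 0.01 ≤ p < 0.05.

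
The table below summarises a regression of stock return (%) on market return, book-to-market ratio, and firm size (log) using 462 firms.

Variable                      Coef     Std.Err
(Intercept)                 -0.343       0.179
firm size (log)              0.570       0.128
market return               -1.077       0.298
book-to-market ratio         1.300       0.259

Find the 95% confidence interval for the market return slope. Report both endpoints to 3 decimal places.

(-1.663, -0.491)

Read off: b = -1.077, SE = 0.298 for market return.
df = n − k − 1 = 462 − 3 − 1 = 458.
t* = t_{0.025, 458} = 1.965157.
Margin = t* × SE = 1.965157 × 0.298 = 0.58562.
CI: -1.077 ± 0.58562 → (-1.663, -0.491).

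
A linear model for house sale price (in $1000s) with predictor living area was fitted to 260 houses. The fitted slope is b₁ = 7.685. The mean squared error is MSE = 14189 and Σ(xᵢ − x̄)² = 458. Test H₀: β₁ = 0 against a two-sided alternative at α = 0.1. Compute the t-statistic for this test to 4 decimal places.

t = 1.3807

SE(b₁) = √(MSE/Sₓₓ) = √(14189/458) = 5.566.
t = 7.685 / 5.566 = 1.3807.
df = n − 2 = 258.
Two-sided p ≈ 0.1686, which is ≥ 0.1, so fail to reject H₀.
The data do not give significant evidence of an association between living area and house sale price.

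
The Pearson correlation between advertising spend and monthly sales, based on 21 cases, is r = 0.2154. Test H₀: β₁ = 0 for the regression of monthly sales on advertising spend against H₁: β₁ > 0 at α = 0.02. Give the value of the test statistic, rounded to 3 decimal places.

t = 0.961

t = r·√(n − 2)/√(1 − r²) = 0.2154·√19/√0.953603 = 0.961.
df = n − 2 = 19.
One-sided p ≈ 0.1742, which is ≥ 0.02, so fail to reject H₀.
The data do not give significant evidence of a linear association between advertising spend and monthly sales.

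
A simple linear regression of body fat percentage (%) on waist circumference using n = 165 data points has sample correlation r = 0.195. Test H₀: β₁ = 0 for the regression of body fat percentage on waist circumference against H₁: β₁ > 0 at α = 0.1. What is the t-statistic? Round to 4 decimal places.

t = r·√(n − 2)/√(1 − r²) = 0.195·√163/√0.961975 = 2.5383.
df = n − 2 = 163.
One-sided p ≈ 0.0060, which is < 0.1, so reject H₀.
There is evidence of a linear association between waist circumference and body fat percentage.

t = 2.5383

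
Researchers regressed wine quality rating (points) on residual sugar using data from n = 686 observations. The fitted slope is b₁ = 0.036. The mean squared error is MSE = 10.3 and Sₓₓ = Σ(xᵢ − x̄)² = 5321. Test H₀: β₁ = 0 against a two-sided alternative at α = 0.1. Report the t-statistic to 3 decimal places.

t = 0.818

SE(b₁) = √(MSE/Sₓₓ) = √(10.3/5321) = 0.0439969.
t = 0.036 / 0.0439969 = 0.818.
df = n − 2 = 684.
Two-sided p ≈ 0.4135, which is ≥ 0.1, so fail to reject H₀.
The data do not give significant evidence of an association between residual sugar and wine quality rating.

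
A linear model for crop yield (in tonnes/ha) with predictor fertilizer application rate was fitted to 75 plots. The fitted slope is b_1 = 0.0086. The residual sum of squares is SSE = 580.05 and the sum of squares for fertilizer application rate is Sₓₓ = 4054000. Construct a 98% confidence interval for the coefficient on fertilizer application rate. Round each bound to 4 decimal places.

MSE = SSE/(n − 2) = 580.05/73 = 7.94589.
SE(b_1) = √(MSE/Sₓₓ) = √(7.94589/4054000) = 0.0014.
df = n − 2 = 73.
t* = t_{0.01, 73} = 2.378522.
Margin = t* × SE = 2.378522 × 0.0014 = 0.003330.
CI: 0.0086 ± 0.003330 → (0.0053, 0.0119).
With 98% confidence, each one-unit increase in fertilizer application rate is associated with a change of between 0.0053 and 0.0119 tonnes/ha in crop yield.

(0.0053, 0.0119)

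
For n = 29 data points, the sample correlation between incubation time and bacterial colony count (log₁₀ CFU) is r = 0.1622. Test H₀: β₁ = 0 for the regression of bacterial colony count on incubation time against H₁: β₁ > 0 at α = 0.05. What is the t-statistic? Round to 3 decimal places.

t = 0.854

t = r·√(n − 2)/√(1 − r²) = 0.1622·√27/√0.973691 = 0.854.
df = n − 2 = 27.
One-sided p ≈ 0.2003, which is ≥ 0.05, so fail to reject H₀.
The data do not give significant evidence of a linear association between incubation time and bacterial colony count.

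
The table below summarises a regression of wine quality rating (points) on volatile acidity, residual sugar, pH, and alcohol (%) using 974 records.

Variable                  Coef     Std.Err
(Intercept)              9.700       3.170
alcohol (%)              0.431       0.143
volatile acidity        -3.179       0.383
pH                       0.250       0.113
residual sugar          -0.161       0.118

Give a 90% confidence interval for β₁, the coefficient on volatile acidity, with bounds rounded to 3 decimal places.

(-3.810, -2.548)

Read off: b = -3.179, SE = 0.383 for volatile acidity.
df = n − k − 1 = 974 − 4 − 1 = 969.
t* = t_{0.05, 969} = 1.646428.
Margin = t* × SE = 1.646428 × 0.383 = 0.63058.
CI: -3.179 ± 0.63058 → (-3.810, -2.548).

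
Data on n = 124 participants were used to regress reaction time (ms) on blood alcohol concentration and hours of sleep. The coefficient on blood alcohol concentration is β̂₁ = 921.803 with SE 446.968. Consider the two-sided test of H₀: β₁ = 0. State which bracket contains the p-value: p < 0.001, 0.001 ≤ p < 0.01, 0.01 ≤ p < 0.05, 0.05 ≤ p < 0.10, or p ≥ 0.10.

t = 921.803 / 446.968 = 2.062.
df = n − k − 1 = 124 − 2 − 1 = 121.
Two-sided p = 2·P(T_{121} > |t|) ≈ 0.0413.
So 0.01 ≤ p < 0.05.

0.01 ≤ p < 0.05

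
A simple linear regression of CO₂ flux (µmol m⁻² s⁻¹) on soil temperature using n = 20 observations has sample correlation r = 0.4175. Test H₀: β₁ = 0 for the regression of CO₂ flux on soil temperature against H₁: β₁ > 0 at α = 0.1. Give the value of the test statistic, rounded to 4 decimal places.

t = 1.9493

t = r·√(n − 2)/√(1 − r²) = 0.4175·√18/√0.825694 = 1.9493.
df = n − 2 = 18.
One-sided p ≈ 0.0335, which is < 0.1, so reject H₀.
There is evidence of a linear association between soil temperature and CO₂ flux.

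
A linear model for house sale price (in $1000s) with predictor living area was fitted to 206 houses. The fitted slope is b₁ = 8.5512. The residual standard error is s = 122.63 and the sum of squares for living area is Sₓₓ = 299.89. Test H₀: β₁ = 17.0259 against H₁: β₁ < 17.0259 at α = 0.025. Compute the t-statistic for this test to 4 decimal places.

t = -1.1968

SE(b₁) = s/√Sₓₓ = 122.63/√299.89 = 7.08134.
t = (8.5512 − 17.0259) / 7.08134 = -1.1968.
df = n − 2 = 204.
One-sided p ≈ 0.1164, which is ≥ 0.025, so fail to reject H₀.
The data do not give significant evidence that the true slope on living area is below 17.0259 $1000s per unit.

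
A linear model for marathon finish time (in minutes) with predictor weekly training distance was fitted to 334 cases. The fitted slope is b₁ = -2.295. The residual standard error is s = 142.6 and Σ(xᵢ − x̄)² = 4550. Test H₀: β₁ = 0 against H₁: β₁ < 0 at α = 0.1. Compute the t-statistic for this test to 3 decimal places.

SE(b₁) = s/√Sₓₓ = 142.6/√4550 = 2.11404.
t = -2.295 / 2.11404 = -1.086.
df = n − 2 = 332.
One-sided p ≈ 0.1392, which is ≥ 0.1, so fail to reject H₀.
The data do not give significant evidence that the true slope on weekly training distance is negative.

t = -1.086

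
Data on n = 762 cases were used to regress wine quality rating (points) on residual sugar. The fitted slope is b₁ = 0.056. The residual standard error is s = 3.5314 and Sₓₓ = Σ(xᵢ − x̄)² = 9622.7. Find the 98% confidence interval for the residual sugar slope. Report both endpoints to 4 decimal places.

(-0.0279, 0.1399)

SE(b₁) = s/√Sₓₓ = 3.5314/√9622.7 = 0.0359997.
df = n − 2 = 760.
t* = t_{0.01, 760} = 2.331264.
Margin = t* × SE = 2.331264 × 0.0359997 = 0.083925.
CI: 0.056 ± 0.083925 → (-0.0279, 0.1399).
With 98% confidence, each one-unit increase in residual sugar is associated with a change of between -0.0279 and 0.1399 points in wine quality rating.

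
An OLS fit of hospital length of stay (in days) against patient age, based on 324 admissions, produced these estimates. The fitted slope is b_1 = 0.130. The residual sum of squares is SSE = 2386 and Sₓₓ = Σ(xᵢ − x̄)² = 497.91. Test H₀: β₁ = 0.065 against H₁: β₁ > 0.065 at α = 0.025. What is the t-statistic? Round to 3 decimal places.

t = 0.533

MSE = SSE/(n − 2) = 2386/322 = 7.40994.
SE(b_1) = √(MSE/Sₓₓ) = √(7.40994/497.91) = 0.121992.
t = (0.130 − 0.065) / 0.121992 = 0.533.
df = n − 2 = 322.
One-sided p ≈ 0.2973, which is ≥ 0.025, so fail to reject H₀.
The data do not give significant evidence that the true slope on patient age exceeds 0.065 days per unit.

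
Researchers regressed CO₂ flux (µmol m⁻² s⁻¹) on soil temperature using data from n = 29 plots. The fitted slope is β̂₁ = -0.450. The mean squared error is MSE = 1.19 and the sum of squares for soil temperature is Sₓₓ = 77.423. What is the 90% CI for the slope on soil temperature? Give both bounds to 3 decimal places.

SE(β̂₁) = √(MSE/Sₓₓ) = √(1.19/77.423) = 0.123976.
df = n − 2 = 27.
t* = t_{0.05, 27} = 1.703288.
Margin = t* × SE = 1.703288 × 0.123976 = 0.21117.
CI: -0.450 ± 0.21117 → (-0.661, -0.239).
With 90% confidence, each one-unit increase in soil temperature is associated with a change of between -0.661 and -0.239 µmol m⁻² s⁻¹ in CO₂ flux.

(-0.661, -0.239)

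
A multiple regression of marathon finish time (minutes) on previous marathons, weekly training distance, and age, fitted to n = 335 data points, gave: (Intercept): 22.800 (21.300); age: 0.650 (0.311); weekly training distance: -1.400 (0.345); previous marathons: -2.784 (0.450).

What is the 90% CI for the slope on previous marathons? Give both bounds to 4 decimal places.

Read off: b = -2.784, SE = 0.450 for previous marathons.
df = n − k − 1 = 335 − 3 − 1 = 331.
t* = t_{0.05, 331} = 1.64947.
Margin = t* × SE = 1.64947 × 0.450 = 0.742262.
CI: -2.784 ± 0.742262 → (-3.5263, -2.0417).

(-3.5263, -2.0417)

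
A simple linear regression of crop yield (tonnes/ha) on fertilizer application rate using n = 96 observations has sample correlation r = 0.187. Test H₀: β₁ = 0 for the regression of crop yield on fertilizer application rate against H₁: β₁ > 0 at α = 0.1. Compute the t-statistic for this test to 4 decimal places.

t = 1.8456

t = r·√(n − 2)/√(1 − r²) = 0.187·√94/√0.965031 = 1.8456.
df = n − 2 = 94.
One-sided p ≈ 0.0340, which is < 0.1, so reject H₀.
There is evidence of a linear association between fertilizer application rate and crop yield.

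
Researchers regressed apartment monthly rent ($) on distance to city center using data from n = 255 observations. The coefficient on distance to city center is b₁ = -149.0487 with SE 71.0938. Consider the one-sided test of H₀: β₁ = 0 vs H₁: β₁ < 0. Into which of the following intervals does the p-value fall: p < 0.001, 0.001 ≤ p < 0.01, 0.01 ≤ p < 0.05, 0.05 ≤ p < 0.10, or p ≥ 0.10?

t = -149.0487 / 71.0938 = -2.097.
df = n − 2 = 255 − 2 = 253.
One-sided p = P(T_{253} < t) ≈ 0.0185.
So 0.01 ≤ p < 0.05.

0.01 ≤ p < 0.05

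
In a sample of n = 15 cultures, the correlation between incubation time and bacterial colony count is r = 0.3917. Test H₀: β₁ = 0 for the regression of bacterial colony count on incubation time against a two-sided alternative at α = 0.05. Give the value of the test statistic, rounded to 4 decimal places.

t = 1.5349

t = r·√(n − 2)/√(1 − r²) = 0.3917·√13/√0.846571 = 1.5349.
df = n − 2 = 13.
Two-sided p ≈ 0.1488, which is ≥ 0.05, so fail to reject H₀.
The data do not give significant evidence of a linear association between incubation time and bacterial colony count.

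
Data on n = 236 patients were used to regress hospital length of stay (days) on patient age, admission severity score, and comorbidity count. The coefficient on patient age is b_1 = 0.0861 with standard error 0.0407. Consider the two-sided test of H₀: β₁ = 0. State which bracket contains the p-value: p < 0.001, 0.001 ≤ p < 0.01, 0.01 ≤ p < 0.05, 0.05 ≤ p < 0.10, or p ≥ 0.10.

t = 0.0861 / 0.0407 = 2.115.
df = n − k − 1 = 236 − 3 − 1 = 232.
Two-sided p = 2·P(T_{232} > |t|) ≈ 0.0355.
So 0.01 ≤ p < 0.05.

0.01 ≤ p < 0.05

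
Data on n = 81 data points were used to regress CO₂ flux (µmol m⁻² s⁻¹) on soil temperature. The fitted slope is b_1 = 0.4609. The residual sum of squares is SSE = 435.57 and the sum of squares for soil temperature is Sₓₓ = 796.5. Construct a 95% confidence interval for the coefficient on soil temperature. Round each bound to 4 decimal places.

(0.2953, 0.6265)

MSE = SSE/(n − 2) = 435.57/79 = 5.51354.
SE(b_1) = √(MSE/Sₓₓ) = √(5.51354/796.5) = 0.0831999.
df = n − 2 = 79.
t* = t_{0.025, 79} = 1.99045.
Margin = t* × SE = 1.99045 × 0.0831999 = 0.165605.
CI: 0.4609 ± 0.165605 → (0.2953, 0.6265).
With 95% confidence, each one-unit increase in soil temperature is associated with a change of between 0.2953 and 0.6265 µmol m⁻² s⁻¹ in CO₂ flux.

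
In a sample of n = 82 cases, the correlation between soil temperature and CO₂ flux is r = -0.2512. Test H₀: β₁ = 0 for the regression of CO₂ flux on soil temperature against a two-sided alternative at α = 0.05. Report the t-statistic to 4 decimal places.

t = r·√(n − 2)/√(1 − r²) = -0.2512·√80/√0.936899 = -2.3212.
df = n − 2 = 80.
Two-sided p ≈ 0.0228, which is < 0.05, so reject H₀.
There is evidence of a linear association between soil temperature and CO₂ flux.

t = -2.3212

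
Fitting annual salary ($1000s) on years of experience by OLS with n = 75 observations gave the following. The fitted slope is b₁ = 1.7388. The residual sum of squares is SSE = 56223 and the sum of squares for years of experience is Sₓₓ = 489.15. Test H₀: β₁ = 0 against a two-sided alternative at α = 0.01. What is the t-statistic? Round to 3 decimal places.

MSE = SSE/(n − 2) = 56223/73 = 770.178.
SE(b₁) = √(MSE/Sₓₓ) = √(770.178/489.15) = 1.2548.
t = 1.7388 / 1.2548 = 1.386.
df = n − 2 = 73.
Two-sided p ≈ 0.1701, which is ≥ 0.01, so fail to reject H₀.
The data do not give significant evidence of an association between years of experience and annual salary.

t = 1.386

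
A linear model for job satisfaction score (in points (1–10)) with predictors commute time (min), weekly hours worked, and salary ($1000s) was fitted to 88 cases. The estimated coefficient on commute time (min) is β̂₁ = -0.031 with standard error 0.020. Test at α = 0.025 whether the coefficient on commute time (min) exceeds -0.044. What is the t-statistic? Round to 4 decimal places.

t = 0.6500

H₀: β₁ = -0.044 vs H₁: β₁ > -0.044.
t = (β̂₁ − β₁⁰)/SE = (-0.031 − (-0.044)) / 0.020 = 0.6500.
df = n − k − 1 = 88 − 3 − 1 = 84.
One-sided p ≈ 0.2587, which is ≥ 0.025, so fail to reject H₀.
The data do not give significant evidence that the true slope on commute time (min) exceeds -0.044 points (1–10) per unit, holding the other predictors fixed.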